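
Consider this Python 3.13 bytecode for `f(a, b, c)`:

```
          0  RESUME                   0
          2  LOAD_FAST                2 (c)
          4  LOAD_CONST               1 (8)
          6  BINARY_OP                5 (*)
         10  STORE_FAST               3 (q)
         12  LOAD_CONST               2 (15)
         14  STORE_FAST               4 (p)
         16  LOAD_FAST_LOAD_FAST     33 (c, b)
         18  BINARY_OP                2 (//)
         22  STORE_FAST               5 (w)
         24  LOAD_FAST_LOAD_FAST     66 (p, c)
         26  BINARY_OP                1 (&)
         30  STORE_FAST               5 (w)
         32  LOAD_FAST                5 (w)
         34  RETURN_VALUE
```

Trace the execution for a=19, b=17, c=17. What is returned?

1

LOAD_FAST c → push 17. Stack: [17]
LOAD_CONST → push 8. Stack: [17, 8]
BINARY_OP * → 17 * 8 = 136. Stack: [136]
STORE_FAST q → q=136. Stack: []
LOAD_CONST → push 15. Stack: [15]
STORE_FAST p → p=15. Stack: []
LOAD_FAST_LOAD_FAST c,b → push 17,17. Stack: [17, 17]
BINARY_OP // → 17 // 17 = 1. Stack: [1]
STORE_FAST w → w=1. Stack: []
LOAD_FAST_LOAD_FAST p,c → push 15,17. Stack: [15, 17]
BINARY_OP & → 15 & 17 = 1. Stack: [1]
STORE_FAST w → w=1. Stack: []
LOAD_FAST w → push 1. Stack: [1]
RETURN_VALUE → return 1.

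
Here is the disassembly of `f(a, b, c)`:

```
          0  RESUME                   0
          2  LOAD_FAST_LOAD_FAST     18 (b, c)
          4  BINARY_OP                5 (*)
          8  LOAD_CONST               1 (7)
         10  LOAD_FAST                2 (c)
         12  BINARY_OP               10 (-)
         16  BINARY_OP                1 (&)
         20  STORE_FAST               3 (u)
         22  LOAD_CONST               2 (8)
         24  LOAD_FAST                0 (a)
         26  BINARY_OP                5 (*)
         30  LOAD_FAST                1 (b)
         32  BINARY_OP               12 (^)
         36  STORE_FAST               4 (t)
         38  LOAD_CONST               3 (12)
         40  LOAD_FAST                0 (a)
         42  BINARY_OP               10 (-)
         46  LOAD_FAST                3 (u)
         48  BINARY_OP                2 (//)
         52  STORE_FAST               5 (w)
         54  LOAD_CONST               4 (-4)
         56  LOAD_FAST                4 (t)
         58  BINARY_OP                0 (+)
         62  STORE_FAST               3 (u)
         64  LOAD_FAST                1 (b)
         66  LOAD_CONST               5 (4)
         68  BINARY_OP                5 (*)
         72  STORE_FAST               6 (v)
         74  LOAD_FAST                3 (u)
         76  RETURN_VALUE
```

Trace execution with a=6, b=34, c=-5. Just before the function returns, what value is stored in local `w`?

LOAD_FAST_LOAD_FAST b,c → push 34,-5. Stack: [34, -5]
BINARY_OP * → 34 * -5 = -170. Stack: [-170]
LOAD_CONST → push 7. Stack: [-170, 7]
LOAD_FAST c → push -5. Stack: [-170, 7, -5]
BINARY_OP - → 7 - -5 = 12. Stack: [-170, 12]
BINARY_OP & → -170 & 12 = 4. Stack: [4]
STORE_FAST u → u=4. Stack: []
LOAD_CONST → push 8. Stack: [8]
LOAD_FAST a → push 6. Stack: [8, 6]
BINARY_OP * → 8 * 6 = 48. Stack: [48]
LOAD_FAST b → push 34. Stack: [48, 34]
BINARY_OP ^ → 48 ^ 34 = 18. Stack: [18]
STORE_FAST t → t=18. Stack: []
LOAD_CONST → push 12. Stack: [12]
LOAD_FAST a → push 6. Stack: [12, 6]
BINARY_OP - → 12 - 6 = 6. Stack: [6]
LOAD_FAST u → push 4. Stack: [6, 4]
BINARY_OP // → 6 // 4 = 1. Stack: [1]
STORE_FAST w → w=1. Stack: []
LOAD_CONST → push -4. Stack: [-4]
LOAD_FAST t → push 18. Stack: [-4, 18]
BINARY_OP + → -4 + 18 = 14. Stack: [14]
STORE_FAST u → u=14. Stack: []
LOAD_FAST b → push 34. Stack: [34]
LOAD_CONST → push 4. Stack: [34, 4]
BINARY_OP * → 34 * 4 = 136. Stack: [136]
STORE_FAST v → v=136. Stack: []
LOAD_FAST u → push 14. Stack: [14]
RETURN_VALUE → return 14.

1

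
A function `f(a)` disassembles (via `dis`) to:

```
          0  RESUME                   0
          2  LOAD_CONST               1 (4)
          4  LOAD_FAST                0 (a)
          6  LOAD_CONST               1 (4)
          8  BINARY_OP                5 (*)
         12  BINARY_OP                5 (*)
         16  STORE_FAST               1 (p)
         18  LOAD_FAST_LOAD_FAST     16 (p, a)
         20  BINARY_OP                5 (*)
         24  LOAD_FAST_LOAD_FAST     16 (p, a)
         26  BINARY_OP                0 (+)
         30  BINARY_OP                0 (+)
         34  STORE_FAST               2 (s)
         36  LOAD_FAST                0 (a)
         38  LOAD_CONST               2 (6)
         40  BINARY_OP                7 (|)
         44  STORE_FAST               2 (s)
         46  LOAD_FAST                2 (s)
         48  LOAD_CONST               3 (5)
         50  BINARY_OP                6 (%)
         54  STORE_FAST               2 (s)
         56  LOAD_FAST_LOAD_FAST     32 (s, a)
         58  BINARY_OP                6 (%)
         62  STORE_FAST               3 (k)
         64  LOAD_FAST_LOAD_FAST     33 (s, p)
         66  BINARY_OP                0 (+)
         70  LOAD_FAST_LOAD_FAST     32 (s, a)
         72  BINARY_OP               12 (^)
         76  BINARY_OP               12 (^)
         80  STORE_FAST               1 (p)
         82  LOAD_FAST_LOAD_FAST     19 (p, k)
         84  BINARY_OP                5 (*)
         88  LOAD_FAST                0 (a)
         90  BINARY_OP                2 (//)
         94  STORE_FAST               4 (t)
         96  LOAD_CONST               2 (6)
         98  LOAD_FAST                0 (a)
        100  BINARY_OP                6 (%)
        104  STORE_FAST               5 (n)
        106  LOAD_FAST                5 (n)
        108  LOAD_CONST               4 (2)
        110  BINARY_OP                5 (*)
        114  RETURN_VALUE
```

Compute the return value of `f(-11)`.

LOAD_CONST → push 4. Stack: [4]
LOAD_FAST a → push -11. Stack: [4, -11]
LOAD_CONST → push 4. Stack: [4, -11, 4]
BINARY_OP * → -11 * 4 = -44. Stack: [4, -44]
BINARY_OP * → 4 * -44 = -176. Stack: [-176]
STORE_FAST p → p=-176. Stack: []
LOAD_FAST_LOAD_FAST p,a → push -176,-11. Stack: [-176, -11]
BINARY_OP * → -176 * -11 = 1936. Stack: [1936]
LOAD_FAST_LOAD_FAST p,a → push -176,-11. Stack: [1936, -176, -11]
BINARY_OP + → -176 + -11 = -187. Stack: [1936, -187]
BINARY_OP + → 1936 + -187 = 1749. Stack: [1749]
STORE_FAST s → s=1749. Stack: []
LOAD_FAST a → push -11. Stack: [-11]
LOAD_CONST → push 6. Stack: [-11, 6]
BINARY_OP | → -11 | 6 = -9. Stack: [-9]
STORE_FAST s → s=-9. Stack: []
LOAD_FAST s → push -9. Stack: [-9]
LOAD_CONST → push 5. Stack: [-9, 5]
BINARY_OP % → -9 % 5 = 1. Stack: [1]
STORE_FAST s → s=1. Stack: []
LOAD_FAST_LOAD_FAST s,a → push 1,-11. Stack: [1, -11]
BINARY_OP % → 1 % -11 = -10. Stack: [-10]
STORE_FAST k → k=-10. Stack: []
LOAD_FAST_LOAD_FAST s,p → push 1,-176. Stack: [1, -176]
BINARY_OP + → 1 + -176 = -175. Stack: [-175]
LOAD_FAST_LOAD_FAST s,a → push 1,-11. Stack: [-175, 1, -11]
BINARY_OP ^ → 1 ^ -11 = -12. Stack: [-175, -12]
BINARY_OP ^ → -175 ^ -12 = 165. Stack: [165]
STORE_FAST p → p=165. Stack: []
LOAD_FAST_LOAD_FAST p,k → push 165,-10. Stack: [165, -10]
BINARY_OP * → 165 * -10 = -1650. Stack: [-1650]
LOAD_FAST a → push -11. Stack: [-1650, -11]
BINARY_OP // → -1650 // -11 = 150. Stack: [150]
STORE_FAST t → t=150. Stack: []
LOAD_CONST → push 6. Stack: [6]
LOAD_FAST a → push -11. Stack: [6, -11]
BINARY_OP % → 6 % -11 = -5. Stack: [-5]
STORE_FAST n → n=-5. Stack: []
LOAD_FAST n → push -5. Stack: [-5]
LOAD_CONST → push 2. Stack: [-5, 2]
BINARY_OP * → -5 * 2 = -10. Stack: [-10]
RETURN_VALUE → return -10.

-10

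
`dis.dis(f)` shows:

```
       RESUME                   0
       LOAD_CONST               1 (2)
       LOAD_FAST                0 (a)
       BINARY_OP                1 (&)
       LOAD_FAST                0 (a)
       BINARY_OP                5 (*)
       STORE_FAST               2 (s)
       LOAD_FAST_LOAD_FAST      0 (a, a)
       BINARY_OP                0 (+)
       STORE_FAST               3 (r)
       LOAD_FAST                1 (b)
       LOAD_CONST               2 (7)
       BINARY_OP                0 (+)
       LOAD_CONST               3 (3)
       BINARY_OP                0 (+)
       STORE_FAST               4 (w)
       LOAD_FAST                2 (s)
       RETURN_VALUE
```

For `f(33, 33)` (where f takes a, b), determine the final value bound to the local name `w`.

LOAD_CONST → push 2. Stack: [2]
LOAD_FAST a → push 33. Stack: [2, 33]
BINARY_OP & → 2 & 33 = 0. Stack: [0]
LOAD_FAST a → push 33. Stack: [0, 33]
BINARY_OP * → 0 * 33 = 0. Stack: [0]
STORE_FAST s → s=0. Stack: []
LOAD_FAST_LOAD_FAST a,a → push 33,33. Stack: [33, 33]
BINARY_OP + → 33 + 33 = 66. Stack: [66]
STORE_FAST r → r=66. Stack: []
LOAD_FAST b → push 33. Stack: [33]
LOAD_CONST → push 7. Stack: [33, 7]
BINARY_OP + → 33 + 7 = 40. Stack: [40]
LOAD_CONST → push 3. Stack: [40, 3]
BINARY_OP + → 40 + 3 = 43. Stack: [43]
STORE_FAST w → w=43. Stack: []
LOAD_FAST s → push 0. Stack: [0]
RETURN_VALUE → return 0.

43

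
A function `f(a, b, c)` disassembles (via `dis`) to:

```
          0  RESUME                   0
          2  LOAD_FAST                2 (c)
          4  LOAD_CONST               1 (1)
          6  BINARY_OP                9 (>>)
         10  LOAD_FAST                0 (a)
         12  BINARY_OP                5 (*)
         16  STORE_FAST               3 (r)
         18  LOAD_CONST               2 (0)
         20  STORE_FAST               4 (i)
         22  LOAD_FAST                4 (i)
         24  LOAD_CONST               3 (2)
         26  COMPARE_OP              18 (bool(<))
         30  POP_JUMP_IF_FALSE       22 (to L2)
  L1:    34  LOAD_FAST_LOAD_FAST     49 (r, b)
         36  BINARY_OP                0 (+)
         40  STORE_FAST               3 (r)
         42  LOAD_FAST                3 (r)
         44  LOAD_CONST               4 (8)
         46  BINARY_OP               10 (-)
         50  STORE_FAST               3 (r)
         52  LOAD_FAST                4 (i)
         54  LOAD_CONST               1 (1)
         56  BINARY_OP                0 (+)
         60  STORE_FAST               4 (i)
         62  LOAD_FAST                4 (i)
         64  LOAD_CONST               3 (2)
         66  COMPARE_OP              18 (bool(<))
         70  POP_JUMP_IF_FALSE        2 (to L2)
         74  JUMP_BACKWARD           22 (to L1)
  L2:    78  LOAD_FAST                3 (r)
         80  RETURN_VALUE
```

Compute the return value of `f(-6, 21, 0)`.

26

LOAD_FAST c → push 0. Stack: [0]
LOAD_CONST → push 1. Stack: [0, 1]
BINARY_OP >> → 0 >> 1 = 0. Stack: [0]
LOAD_FAST a → push -6. Stack: [0, -6]
BINARY_OP * → 0 * -6 = 0. Stack: [0]
STORE_FAST r → r=0. Stack: []
LOAD_CONST → push 0. Stack: [0]
STORE_FAST i → i=0. Stack: []
LOAD_FAST i → push 0. Stack: [0]
LOAD_CONST → push 2. Stack: [0, 2]
COMPARE_OP bool(<) → 0 vs 2 = True. Stack: [True]
POP_JUMP_IF_FALSE → pop True; no jump. Stack: []
LOAD_FAST_LOAD_FAST r,b → push 0,21. Stack: [0, 21]
BINARY_OP + → 0 + 21 = 21. Stack: [21]
STORE_FAST r → r=21. Stack: []
LOAD_FAST r → push 21. Stack: [21]
LOAD_CONST → push 8. Stack: [21, 8]
BINARY_OP - → 21 - 8 = 13. Stack: [13]
STORE_FAST r → r=13. Stack: []
LOAD_FAST i → push 0. Stack: [0]
LOAD_CONST → push 1. Stack: [0, 1]
BINARY_OP + → 0 + 1 = 1. Stack: [1]
STORE_FAST i → i=1. Stack: []
LOAD_FAST i → push 1. Stack: [1]
LOAD_CONST → push 2. Stack: [1, 2]
COMPARE_OP bool(<) → 1 vs 2 = True. Stack: [True]
POP_JUMP_IF_FALSE → pop True; no jump. Stack: []
LOAD_FAST_LOAD_FAST r,b → push 13,21. Stack: [13, 21]
BINARY_OP + → 13 + 21 = 34. Stack: [34]
STORE_FAST r → r=34. Stack: []
LOAD_FAST r → push 34. Stack: [34]
LOAD_CONST → push 8. Stack: [34, 8]
BINARY_OP - → 34 - 8 = 26. Stack: [26]
STORE_FAST r → r=26. Stack: []
LOAD_FAST i → push 1. Stack: [1]
LOAD_CONST → push 1. Stack: [1, 1]
BINARY_OP + → 1 + 1 = 2. Stack: [2]
STORE_FAST i → i=2. Stack: []
LOAD_FAST i → push 2. Stack: [2]
LOAD_CONST → push 2. Stack: [2, 2]
COMPARE_OP bool(<) → 2 vs 2 = False. Stack: [False]
POP_JUMP_IF_FALSE → pop False; jump. Stack: []
LOAD_FAST r → push 26. Stack: [26]
RETURN_VALUE → return 26.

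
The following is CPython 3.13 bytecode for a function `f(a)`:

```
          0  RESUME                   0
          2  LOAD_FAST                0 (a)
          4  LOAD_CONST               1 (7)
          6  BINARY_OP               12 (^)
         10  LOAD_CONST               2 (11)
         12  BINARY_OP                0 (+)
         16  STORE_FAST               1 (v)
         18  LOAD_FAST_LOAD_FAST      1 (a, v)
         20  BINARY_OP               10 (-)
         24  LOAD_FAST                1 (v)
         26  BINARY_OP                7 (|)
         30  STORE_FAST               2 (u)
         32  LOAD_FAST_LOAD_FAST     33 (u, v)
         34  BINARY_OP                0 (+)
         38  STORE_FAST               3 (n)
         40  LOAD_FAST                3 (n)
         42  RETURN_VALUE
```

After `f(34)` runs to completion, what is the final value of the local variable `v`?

48

LOAD_FAST a → push 34. Stack: [34]
LOAD_CONST → push 7. Stack: [34, 7]
BINARY_OP ^ → 34 ^ 7 = 37. Stack: [37]
LOAD_CONST → push 11. Stack: [37, 11]
BINARY_OP + → 37 + 11 = 48. Stack: [48]
STORE_FAST v → v=48. Stack: []
LOAD_FAST_LOAD_FAST a,v → push 34,48. Stack: [34, 48]
BINARY_OP - → 34 - 48 = -14. Stack: [-14]
LOAD_FAST v → push 48. Stack: [-14, 48]
BINARY_OP | → -14 | 48 = -14. Stack: [-14]
STORE_FAST u → u=-14. Stack: []
LOAD_FAST_LOAD_FAST u,v → push -14,48. Stack: [-14, 48]
BINARY_OP + → -14 + 48 = 34. Stack: [34]
STORE_FAST n → n=34. Stack: []
LOAD_FAST n → push 34. Stack: [34]
RETURN_VALUE → return 34.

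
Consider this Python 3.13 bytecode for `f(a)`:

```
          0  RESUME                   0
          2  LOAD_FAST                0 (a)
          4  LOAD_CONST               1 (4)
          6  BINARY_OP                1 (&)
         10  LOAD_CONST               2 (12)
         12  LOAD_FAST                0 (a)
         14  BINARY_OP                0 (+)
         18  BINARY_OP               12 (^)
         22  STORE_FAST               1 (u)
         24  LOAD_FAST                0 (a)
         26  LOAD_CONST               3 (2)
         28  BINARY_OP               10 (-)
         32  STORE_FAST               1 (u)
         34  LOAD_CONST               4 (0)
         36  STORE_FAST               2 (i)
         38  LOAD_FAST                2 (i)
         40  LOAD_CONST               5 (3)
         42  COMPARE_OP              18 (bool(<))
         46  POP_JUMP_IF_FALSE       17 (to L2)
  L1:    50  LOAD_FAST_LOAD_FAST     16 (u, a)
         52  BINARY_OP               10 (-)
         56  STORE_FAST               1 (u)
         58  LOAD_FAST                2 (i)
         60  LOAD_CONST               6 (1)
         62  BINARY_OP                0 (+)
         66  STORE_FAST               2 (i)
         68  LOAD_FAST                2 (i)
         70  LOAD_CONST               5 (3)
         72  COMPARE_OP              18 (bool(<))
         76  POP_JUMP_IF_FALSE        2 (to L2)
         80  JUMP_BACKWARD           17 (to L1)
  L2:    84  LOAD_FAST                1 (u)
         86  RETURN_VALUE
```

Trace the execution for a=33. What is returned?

-68

LOAD_FAST a → push 33. Stack: [33]
LOAD_CONST → push 4. Stack: [33, 4]
BINARY_OP & → 33 & 4 = 0. Stack: [0]
LOAD_CONST → push 12. Stack: [0, 12]
LOAD_FAST a → push 33. Stack: [0, 12, 33]
BINARY_OP + → 12 + 33 = 45. Stack: [0, 45]
BINARY_OP ^ → 0 ^ 45 = 45. Stack: [45]
STORE_FAST u → u=45. Stack: []
LOAD_FAST a → push 33. Stack: [33]
LOAD_CONST → push 2. Stack: [33, 2]
BINARY_OP - → 33 - 2 = 31. Stack: [31]
STORE_FAST u → u=31. Stack: []
LOAD_CONST → push 0. Stack: [0]
STORE_FAST i → i=0. Stack: []
LOAD_FAST i → push 0. Stack: [0]
LOAD_CONST → push 3. Stack: [0, 3]
COMPARE_OP bool(<) → 0 vs 3 = True. Stack: [True]
POP_JUMP_IF_FALSE → pop True; no jump. Stack: []
LOAD_FAST_LOAD_FAST u,a → push 31,33. Stack: [31, 33]
BINARY_OP - → 31 - 33 = -2. Stack: [-2]
STORE_FAST u → u=-2. Stack: []
LOAD_FAST i → push 0. Stack: [0]
LOAD_CONST → push 1. Stack: [0, 1]
BINARY_OP + → 0 + 1 = 1. Stack: [1]
STORE_FAST i → i=1. Stack: []
LOAD_FAST i → push 1. Stack: [1]
LOAD_CONST → push 3. Stack: [1, 3]
COMPARE_OP bool(<) → 1 vs 3 = True. Stack: [True]
POP_JUMP_IF_FALSE → pop True; no jump. Stack: []
LOAD_FAST_LOAD_FAST u,a → push -2,33. Stack: [-2, 33]
BINARY_OP - → -2 - 33 = -35. Stack: [-35]
STORE_FAST u → u=-35. Stack: []
LOAD_FAST i → push 1. Stack: [1]
LOAD_CONST → push 1. Stack: [1, 1]
BINARY_OP + → 1 + 1 = 2. Stack: [2]
STORE_FAST i → i=2. Stack: []
LOAD_FAST i → push 2. Stack: [2]
LOAD_CONST → push 3. Stack: [2, 3]
COMPARE_OP bool(<) → 2 vs 3 = True. Stack: [True]
POP_JUMP_IF_FALSE → pop True; no jump. Stack: []
LOAD_FAST_LOAD_FAST u,a → push -35,33. Stack: [-35, 33]
BINARY_OP - → -35 - 33 = -68. Stack: [-68]
STORE_FAST u → u=-68. Stack: []
LOAD_FAST i → push 2. Stack: [2]
LOAD_CONST → push 1. Stack: [2, 1]
BINARY_OP + → 2 + 1 = 3. Stack: [3]
STORE_FAST i → i=3. Stack: []
LOAD_FAST i → push 3. Stack: [3]
LOAD_CONST → push 3. Stack: [3, 3]
COMPARE_OP bool(<) → 3 vs 3 = False. Stack: [False]
POP_JUMP_IF_FALSE → pop False; jump. Stack: []
LOAD_FAST u → push -68. Stack: [-68]
RETURN_VALUE → return -68.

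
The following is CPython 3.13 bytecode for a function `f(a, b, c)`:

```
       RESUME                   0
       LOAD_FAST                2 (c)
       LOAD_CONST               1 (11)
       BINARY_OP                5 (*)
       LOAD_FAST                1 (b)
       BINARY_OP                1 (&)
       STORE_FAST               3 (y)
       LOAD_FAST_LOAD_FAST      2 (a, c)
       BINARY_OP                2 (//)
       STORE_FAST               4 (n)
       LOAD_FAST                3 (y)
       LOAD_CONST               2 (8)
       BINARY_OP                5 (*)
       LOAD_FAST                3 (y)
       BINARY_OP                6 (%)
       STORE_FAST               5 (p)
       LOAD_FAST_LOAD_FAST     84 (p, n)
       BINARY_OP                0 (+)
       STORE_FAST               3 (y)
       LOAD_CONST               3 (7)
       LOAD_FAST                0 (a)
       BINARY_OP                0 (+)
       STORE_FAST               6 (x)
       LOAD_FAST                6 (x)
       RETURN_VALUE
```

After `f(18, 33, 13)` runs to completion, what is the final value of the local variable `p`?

0

LOAD_FAST c → push 13. Stack: [13]
LOAD_CONST → push 11. Stack: [13, 11]
BINARY_OP * → 13 * 11 = 143. Stack: [143]
LOAD_FAST b → push 33. Stack: [143, 33]
BINARY_OP & → 143 & 33 = 1. Stack: [1]
STORE_FAST y → y=1. Stack: []
LOAD_FAST_LOAD_FAST a,c → push 18,13. Stack: [18, 13]
BINARY_OP // → 18 // 13 = 1. Stack: [1]
STORE_FAST n → n=1. Stack: []
LOAD_FAST y → push 1. Stack: [1]
LOAD_CONST → push 8. Stack: [1, 8]
BINARY_OP * → 1 * 8 = 8. Stack: [8]
LOAD_FAST y → push 1. Stack: [8, 1]
BINARY_OP % → 8 % 1 = 0. Stack: [0]
STORE_FAST p → p=0. Stack: []
LOAD_FAST_LOAD_FAST p,n → push 0,1. Stack: [0, 1]
BINARY_OP + → 0 + 1 = 1. Stack: [1]
STORE_FAST y → y=1. Stack: []
LOAD_CONST → push 7. Stack: [7]
LOAD_FAST a → push 18. Stack: [7, 18]
BINARY_OP + → 7 + 18 = 25. Stack: [25]
STORE_FAST x → x=25. Stack: []
LOAD_FAST x → push 25. Stack: [25]
RETURN_VALUE → return 25.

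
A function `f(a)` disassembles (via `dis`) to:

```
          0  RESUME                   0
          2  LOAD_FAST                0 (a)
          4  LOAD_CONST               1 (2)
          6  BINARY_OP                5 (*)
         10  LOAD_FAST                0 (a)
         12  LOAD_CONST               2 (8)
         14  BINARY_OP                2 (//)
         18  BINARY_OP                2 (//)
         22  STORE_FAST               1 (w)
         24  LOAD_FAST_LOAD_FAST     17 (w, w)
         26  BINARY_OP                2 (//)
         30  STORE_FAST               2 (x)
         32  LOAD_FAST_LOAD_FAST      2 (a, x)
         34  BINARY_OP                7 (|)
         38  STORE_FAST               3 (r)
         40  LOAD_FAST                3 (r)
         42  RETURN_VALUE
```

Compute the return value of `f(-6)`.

LOAD_FAST a → push -6. Stack: [-6]
LOAD_CONST → push 2. Stack: [-6, 2]
BINARY_OP * → -6 * 2 = -12. Stack: [-12]
LOAD_FAST a → push -6. Stack: [-12, -6]
LOAD_CONST → push 8. Stack: [-12, -6, 8]
BINARY_OP // → -6 // 8 = -1. Stack: [-12, -1]
BINARY_OP // → -12 // -1 = 12. Stack: [12]
STORE_FAST w → w=12. Stack: []
LOAD_FAST_LOAD_FAST w,w → push 12,12. Stack: [12, 12]
BINARY_OP // → 12 // 12 = 1. Stack: [1]
STORE_FAST x → x=1. Stack: []
LOAD_FAST_LOAD_FAST a,x → push -6,1. Stack: [-6, 1]
BINARY_OP | → -6 | 1 = -5. Stack: [-5]
STORE_FAST r → r=-5. Stack: []
LOAD_FAST r → push -5. Stack: [-5]
RETURN_VALUE → return -5.

-5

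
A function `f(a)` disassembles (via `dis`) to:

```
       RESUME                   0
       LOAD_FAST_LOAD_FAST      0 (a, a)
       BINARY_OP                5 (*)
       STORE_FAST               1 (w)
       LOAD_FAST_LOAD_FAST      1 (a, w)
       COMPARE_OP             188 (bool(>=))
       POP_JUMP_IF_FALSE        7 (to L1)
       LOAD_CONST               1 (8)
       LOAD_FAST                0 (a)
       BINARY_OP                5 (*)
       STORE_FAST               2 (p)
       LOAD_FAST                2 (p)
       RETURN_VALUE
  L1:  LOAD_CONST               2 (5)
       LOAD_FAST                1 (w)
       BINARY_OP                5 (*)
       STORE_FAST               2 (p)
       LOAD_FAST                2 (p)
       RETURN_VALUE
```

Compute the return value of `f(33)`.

LOAD_FAST_LOAD_FAST a,a → push 33,33. Stack: [33, 33]
BINARY_OP * → 33 * 33 = 1089. Stack: [1089]
STORE_FAST w → w=1089. Stack: []
LOAD_FAST_LOAD_FAST a,w → push 33,1089. Stack: [33, 1089]
COMPARE_OP bool(>=) → 33 vs 1089 = False. Stack: [False]
POP_JUMP_IF_FALSE → pop False; jump. Stack: []
LOAD_CONST → push 5. Stack: [5]
LOAD_FAST w → push 1089. Stack: [5, 1089]
BINARY_OP * → 5 * 1089 = 5445. Stack: [5445]
STORE_FAST p → p=5445. Stack: []
LOAD_FAST p → push 5445. Stack: [5445]
RETURN_VALUE → return 5445.

5445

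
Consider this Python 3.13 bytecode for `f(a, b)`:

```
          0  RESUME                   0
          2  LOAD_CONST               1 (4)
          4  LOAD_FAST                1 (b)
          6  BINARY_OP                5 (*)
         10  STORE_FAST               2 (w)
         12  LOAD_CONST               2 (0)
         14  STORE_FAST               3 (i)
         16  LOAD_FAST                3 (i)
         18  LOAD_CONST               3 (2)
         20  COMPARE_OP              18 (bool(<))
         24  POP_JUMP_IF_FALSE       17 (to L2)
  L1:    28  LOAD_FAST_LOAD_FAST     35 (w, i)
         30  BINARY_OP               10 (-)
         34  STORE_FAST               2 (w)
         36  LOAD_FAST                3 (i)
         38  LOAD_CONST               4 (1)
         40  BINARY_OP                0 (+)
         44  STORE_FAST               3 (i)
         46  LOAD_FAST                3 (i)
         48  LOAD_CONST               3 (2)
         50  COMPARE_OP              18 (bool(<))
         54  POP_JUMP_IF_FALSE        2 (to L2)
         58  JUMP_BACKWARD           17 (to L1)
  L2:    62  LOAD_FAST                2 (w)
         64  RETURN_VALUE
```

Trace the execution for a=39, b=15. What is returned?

LOAD_CONST → push 4. Stack: [4]
LOAD_FAST b → push 15. Stack: [4, 15]
BINARY_OP * → 4 * 15 = 60. Stack: [60]
STORE_FAST w → w=60. Stack: []
LOAD_CONST → push 0. Stack: [0]
STORE_FAST i → i=0. Stack: []
LOAD_FAST i → push 0. Stack: [0]
LOAD_CONST → push 2. Stack: [0, 2]
COMPARE_OP bool(<) → 0 vs 2 = True. Stack: [True]
POP_JUMP_IF_FALSE → pop True; no jump. Stack: []
LOAD_FAST_LOAD_FAST w,i → push 60,0. Stack: [60, 0]
BINARY_OP - → 60 - 0 = 60. Stack: [60]
STORE_FAST w → w=60. Stack: []
LOAD_FAST i → push 0. Stack: [0]
LOAD_CONST → push 1. Stack: [0, 1]
BINARY_OP + → 0 + 1 = 1. Stack: [1]
STORE_FAST i → i=1. Stack: []
LOAD_FAST i → push 1. Stack: [1]
LOAD_CONST → push 2. Stack: [1, 2]
COMPARE_OP bool(<) → 1 vs 2 = True. Stack: [True]
POP_JUMP_IF_FALSE → pop True; no jump. Stack: []
LOAD_FAST_LOAD_FAST w,i → push 60,1. Stack: [60, 1]
BINARY_OP - → 60 - 1 = 59. Stack: [59]
STORE_FAST w → w=59. Stack: []
LOAD_FAST i → push 1. Stack: [1]
LOAD_CONST → push 1. Stack: [1, 1]
BINARY_OP + → 1 + 1 = 2. Stack: [2]
STORE_FAST i → i=2. Stack: []
LOAD_FAST i → push 2. Stack: [2]
LOAD_CONST → push 2. Stack: [2, 2]
COMPARE_OP bool(<) → 2 vs 2 = False. Stack: [False]
POP_JUMP_IF_FALSE → pop False; jump. Stack: []
LOAD_FAST w → push 59. Stack: [59]
RETURN_VALUE → return 59.

59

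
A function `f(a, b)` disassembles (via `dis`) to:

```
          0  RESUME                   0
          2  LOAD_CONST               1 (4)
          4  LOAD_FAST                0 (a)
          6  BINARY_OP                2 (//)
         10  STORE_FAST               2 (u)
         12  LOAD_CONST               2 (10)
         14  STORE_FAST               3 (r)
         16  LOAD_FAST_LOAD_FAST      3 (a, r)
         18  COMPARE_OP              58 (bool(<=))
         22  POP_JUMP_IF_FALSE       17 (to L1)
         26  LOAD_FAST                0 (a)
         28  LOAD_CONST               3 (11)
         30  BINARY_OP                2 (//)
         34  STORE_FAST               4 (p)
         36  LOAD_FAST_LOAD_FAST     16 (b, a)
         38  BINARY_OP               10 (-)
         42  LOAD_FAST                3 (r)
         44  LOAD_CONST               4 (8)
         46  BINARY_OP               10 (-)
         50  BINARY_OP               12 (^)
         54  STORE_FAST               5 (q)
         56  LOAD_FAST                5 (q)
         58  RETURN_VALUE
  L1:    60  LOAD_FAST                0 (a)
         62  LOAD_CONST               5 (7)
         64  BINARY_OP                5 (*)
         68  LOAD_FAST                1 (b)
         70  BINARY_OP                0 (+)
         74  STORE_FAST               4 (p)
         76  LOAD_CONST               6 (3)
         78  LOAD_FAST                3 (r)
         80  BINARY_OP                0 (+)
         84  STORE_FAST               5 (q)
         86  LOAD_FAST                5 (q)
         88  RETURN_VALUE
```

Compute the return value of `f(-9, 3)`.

14

LOAD_CONST → push 4. Stack: [4]
LOAD_FAST a → push -9. Stack: [4, -9]
BINARY_OP // → 4 // -9 = -1. Stack: [-1]
STORE_FAST u → u=-1. Stack: []
LOAD_CONST → push 10. Stack: [10]
STORE_FAST r → r=10. Stack: []
LOAD_FAST_LOAD_FAST a,r → push -9,10. Stack: [-9, 10]
COMPARE_OP bool(<=) → -9 vs 10 = True. Stack: [True]
POP_JUMP_IF_FALSE → pop True; no jump. Stack: []
LOAD_FAST a → push -9. Stack: [-9]
LOAD_CONST → push 11. Stack: [-9, 11]
BINARY_OP // → -9 // 11 = -1. Stack: [-1]
STORE_FAST p → p=-1. Stack: []
LOAD_FAST_LOAD_FAST b,a → push 3,-9. Stack: [3, -9]
BINARY_OP - → 3 - -9 = 12. Stack: [12]
LOAD_FAST r → push 10. Stack: [12, 10]
LOAD_CONST → push 8. Stack: [12, 10, 8]
BINARY_OP - → 10 - 8 = 2. Stack: [12, 2]
BINARY_OP ^ → 12 ^ 2 = 14. Stack: [14]
STORE_FAST q → q=14. Stack: []
LOAD_FAST q → push 14. Stack: [14]
RETURN_VALUE → return 14.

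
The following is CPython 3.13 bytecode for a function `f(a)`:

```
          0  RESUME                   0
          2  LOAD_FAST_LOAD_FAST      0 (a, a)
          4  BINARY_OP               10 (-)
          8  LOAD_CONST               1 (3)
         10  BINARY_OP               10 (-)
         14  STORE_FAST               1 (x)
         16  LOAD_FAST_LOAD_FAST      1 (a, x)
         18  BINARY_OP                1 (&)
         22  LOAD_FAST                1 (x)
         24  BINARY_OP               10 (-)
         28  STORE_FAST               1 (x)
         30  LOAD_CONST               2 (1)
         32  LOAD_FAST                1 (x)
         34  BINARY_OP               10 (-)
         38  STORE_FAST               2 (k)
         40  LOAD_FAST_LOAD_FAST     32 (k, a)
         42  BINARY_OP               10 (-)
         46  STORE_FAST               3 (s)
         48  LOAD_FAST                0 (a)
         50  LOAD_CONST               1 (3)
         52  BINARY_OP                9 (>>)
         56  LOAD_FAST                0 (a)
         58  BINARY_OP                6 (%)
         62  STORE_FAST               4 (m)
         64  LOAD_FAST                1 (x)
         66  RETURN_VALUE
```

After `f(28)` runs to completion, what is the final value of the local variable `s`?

LOAD_FAST_LOAD_FAST a,a → push 28,28. Stack: [28, 28]
BINARY_OP - → 28 - 28 = 0. Stack: [0]
LOAD_CONST → push 3. Stack: [0, 3]
BINARY_OP - → 0 - 3 = -3. Stack: [-3]
STORE_FAST x → x=-3. Stack: []
LOAD_FAST_LOAD_FAST a,x → push 28,-3. Stack: [28, -3]
BINARY_OP & → 28 & -3 = 28. Stack: [28]
LOAD_FAST x → push -3. Stack: [28, -3]
BINARY_OP - → 28 - -3 = 31. Stack: [31]
STORE_FAST x → x=31. Stack: []
LOAD_CONST → push 1. Stack: [1]
LOAD_FAST x → push 31. Stack: [1, 31]
BINARY_OP - → 1 - 31 = -30. Stack: [-30]
STORE_FAST k → k=-30. Stack: []
LOAD_FAST_LOAD_FAST k,a → push -30,28. Stack: [-30, 28]
BINARY_OP - → -30 - 28 = -58. Stack: [-58]
STORE_FAST s → s=-58. Stack: []
LOAD_FAST a → push 28. Stack: [28]
LOAD_CONST → push 3. Stack: [28, 3]
BINARY_OP >> → 28 >> 3 = 3. Stack: [3]
LOAD_FAST a → push 28. Stack: [3, 28]
BINARY_OP % → 3 % 28 = 3. Stack: [3]
STORE_FAST m → m=3. Stack: []
LOAD_FAST x → push 31. Stack: [31]
RETURN_VALUE → return 31.

-58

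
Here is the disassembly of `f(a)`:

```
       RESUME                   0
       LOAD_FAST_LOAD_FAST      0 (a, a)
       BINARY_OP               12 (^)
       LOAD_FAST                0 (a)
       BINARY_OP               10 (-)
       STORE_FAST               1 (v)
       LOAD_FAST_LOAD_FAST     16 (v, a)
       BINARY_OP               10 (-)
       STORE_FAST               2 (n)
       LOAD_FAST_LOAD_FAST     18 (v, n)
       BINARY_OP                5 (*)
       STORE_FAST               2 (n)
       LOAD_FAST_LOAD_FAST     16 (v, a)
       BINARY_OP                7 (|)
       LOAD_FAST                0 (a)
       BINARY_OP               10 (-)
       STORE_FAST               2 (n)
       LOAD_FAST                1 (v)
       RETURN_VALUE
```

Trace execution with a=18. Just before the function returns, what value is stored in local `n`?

-20

LOAD_FAST_LOAD_FAST a,a → push 18,18. Stack: [18, 18]
BINARY_OP ^ → 18 ^ 18 = 0. Stack: [0]
LOAD_FAST a → push 18. Stack: [0, 18]
BINARY_OP - → 0 - 18 = -18. Stack: [-18]
STORE_FAST v → v=-18. Stack: []
LOAD_FAST_LOAD_FAST v,a → push -18,18. Stack: [-18, 18]
BINARY_OP - → -18 - 18 = -36. Stack: [-36]
STORE_FAST n → n=-36. Stack: []
LOAD_FAST_LOAD_FAST v,n → push -18,-36. Stack: [-18, -36]
BINARY_OP * → -18 * -36 = 648. Stack: [648]
STORE_FAST n → n=648. Stack: []
LOAD_FAST_LOAD_FAST v,a → push -18,18. Stack: [-18, 18]
BINARY_OP | → -18 | 18 = -2. Stack: [-2]
LOAD_FAST a → push 18. Stack: [-2, 18]
BINARY_OP - → -2 - 18 = -20. Stack: [-20]
STORE_FAST n → n=-20. Stack: []
LOAD_FAST v → push -18. Stack: [-18]
RETURN_VALUE → return -18.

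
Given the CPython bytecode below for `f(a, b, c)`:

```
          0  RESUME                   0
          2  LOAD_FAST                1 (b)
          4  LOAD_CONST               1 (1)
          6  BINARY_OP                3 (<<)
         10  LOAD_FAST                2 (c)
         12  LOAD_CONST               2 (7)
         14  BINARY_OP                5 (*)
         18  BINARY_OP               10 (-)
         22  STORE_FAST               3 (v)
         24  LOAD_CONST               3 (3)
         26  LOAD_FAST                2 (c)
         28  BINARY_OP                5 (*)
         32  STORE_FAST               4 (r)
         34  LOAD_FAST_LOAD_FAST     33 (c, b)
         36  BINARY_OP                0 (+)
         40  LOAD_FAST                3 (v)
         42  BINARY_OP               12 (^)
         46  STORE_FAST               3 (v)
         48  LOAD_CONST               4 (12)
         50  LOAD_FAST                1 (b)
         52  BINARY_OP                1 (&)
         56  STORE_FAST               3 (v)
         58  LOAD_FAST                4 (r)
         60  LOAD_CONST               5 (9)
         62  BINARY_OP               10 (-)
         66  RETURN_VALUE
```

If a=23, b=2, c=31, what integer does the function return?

LOAD_FAST b → push 2. Stack: [2]
LOAD_CONST → push 1. Stack: [2, 1]
BINARY_OP << → 2 << 1 = 4. Stack: [4]
LOAD_FAST c → push 31. Stack: [4, 31]
LOAD_CONST → push 7. Stack: [4, 31, 7]
BINARY_OP * → 31 * 7 = 217. Stack: [4, 217]
BINARY_OP - → 4 - 217 = -213. Stack: [-213]
STORE_FAST v → v=-213. Stack: []
LOAD_CONST → push 3. Stack: [3]
LOAD_FAST c → push 31. Stack: [3, 31]
BINARY_OP * → 3 * 31 = 93. Stack: [93]
STORE_FAST r → r=93. Stack: []
LOAD_FAST_LOAD_FAST c,b → push 31,2. Stack: [31, 2]
BINARY_OP + → 31 + 2 = 33. Stack: [33]
LOAD_FAST v → push -213. Stack: [33, -213]
BINARY_OP ^ → 33 ^ -213 = -246. Stack: [-246]
STORE_FAST v → v=-246. Stack: []
LOAD_CONST → push 12. Stack: [12]
LOAD_FAST b → push 2. Stack: [12, 2]
BINARY_OP & → 12 & 2 = 0. Stack: [0]
STORE_FAST v → v=0. Stack: []
LOAD_FAST r → push 93. Stack: [93]
LOAD_CONST → push 9. Stack: [93, 9]
BINARY_OP - → 93 - 9 = 84. Stack: [84]
RETURN_VALUE → return 84.

84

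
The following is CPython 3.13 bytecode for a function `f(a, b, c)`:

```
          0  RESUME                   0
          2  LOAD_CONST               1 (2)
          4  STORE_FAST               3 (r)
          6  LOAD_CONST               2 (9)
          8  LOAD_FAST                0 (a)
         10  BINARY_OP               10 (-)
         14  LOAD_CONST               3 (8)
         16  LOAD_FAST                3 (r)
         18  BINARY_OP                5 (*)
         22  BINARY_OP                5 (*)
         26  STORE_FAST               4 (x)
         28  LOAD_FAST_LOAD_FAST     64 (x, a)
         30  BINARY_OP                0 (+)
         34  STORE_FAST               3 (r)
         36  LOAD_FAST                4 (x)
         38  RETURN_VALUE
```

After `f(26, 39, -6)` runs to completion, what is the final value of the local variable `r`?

-246

LOAD_CONST → push 2. Stack: [2]
STORE_FAST r → r=2. Stack: []
LOAD_CONST → push 9. Stack: [9]
LOAD_FAST a → push 26. Stack: [9, 26]
BINARY_OP - → 9 - 26 = -17. Stack: [-17]
LOAD_CONST → push 8. Stack: [-17, 8]
LOAD_FAST r → push 2. Stack: [-17, 8, 2]
BINARY_OP * → 8 * 2 = 16. Stack: [-17, 16]
BINARY_OP * → -17 * 16 = -272. Stack: [-272]
STORE_FAST x → x=-272. Stack: []
LOAD_FAST_LOAD_FAST x,a → push -272,26. Stack: [-272, 26]
BINARY_OP + → -272 + 26 = -246. Stack: [-246]
STORE_FAST r → r=-246. Stack: []
LOAD_FAST x → push -272. Stack: [-272]
RETURN_VALUE → return -272.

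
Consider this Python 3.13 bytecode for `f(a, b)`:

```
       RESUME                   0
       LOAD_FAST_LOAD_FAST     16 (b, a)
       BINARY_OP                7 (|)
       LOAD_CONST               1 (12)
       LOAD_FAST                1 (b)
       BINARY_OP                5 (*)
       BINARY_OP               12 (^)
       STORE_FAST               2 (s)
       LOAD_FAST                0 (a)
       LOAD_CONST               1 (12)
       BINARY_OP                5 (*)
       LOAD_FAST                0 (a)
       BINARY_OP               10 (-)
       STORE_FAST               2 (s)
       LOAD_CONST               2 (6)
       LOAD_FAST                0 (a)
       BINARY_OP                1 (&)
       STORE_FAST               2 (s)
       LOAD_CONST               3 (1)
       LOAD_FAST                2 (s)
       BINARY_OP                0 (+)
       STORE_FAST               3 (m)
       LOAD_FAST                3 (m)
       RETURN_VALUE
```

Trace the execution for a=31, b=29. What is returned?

LOAD_FAST_LOAD_FAST b,a → push 29,31. Stack: [29, 31]
BINARY_OP | → 29 | 31 = 31. Stack: [31]
LOAD_CONST → push 12. Stack: [31, 12]
LOAD_FAST b → push 29. Stack: [31, 12, 29]
BINARY_OP * → 12 * 29 = 348. Stack: [31, 348]
BINARY_OP ^ → 31 ^ 348 = 323. Stack: [323]
STORE_FAST s → s=323. Stack: []
LOAD_FAST a → push 31. Stack: [31]
LOAD_CONST → push 12. Stack: [31, 12]
BINARY_OP * → 31 * 12 = 372. Stack: [372]
LOAD_FAST a → push 31. Stack: [372, 31]
BINARY_OP - → 372 - 31 = 341. Stack: [341]
STORE_FAST s → s=341. Stack: []
LOAD_CONST → push 6. Stack: [6]
LOAD_FAST a → push 31. Stack: [6, 31]
BINARY_OP & → 6 & 31 = 6. Stack: [6]
STORE_FAST s → s=6. Stack: []
LOAD_CONST → push 1. Stack: [1]
LOAD_FAST s → push 6. Stack: [1, 6]
BINARY_OP + → 1 + 6 = 7. Stack: [7]
STORE_FAST m → m=7. Stack: []
LOAD_FAST m → push 7. Stack: [7]
RETURN_VALUE → return 7.

7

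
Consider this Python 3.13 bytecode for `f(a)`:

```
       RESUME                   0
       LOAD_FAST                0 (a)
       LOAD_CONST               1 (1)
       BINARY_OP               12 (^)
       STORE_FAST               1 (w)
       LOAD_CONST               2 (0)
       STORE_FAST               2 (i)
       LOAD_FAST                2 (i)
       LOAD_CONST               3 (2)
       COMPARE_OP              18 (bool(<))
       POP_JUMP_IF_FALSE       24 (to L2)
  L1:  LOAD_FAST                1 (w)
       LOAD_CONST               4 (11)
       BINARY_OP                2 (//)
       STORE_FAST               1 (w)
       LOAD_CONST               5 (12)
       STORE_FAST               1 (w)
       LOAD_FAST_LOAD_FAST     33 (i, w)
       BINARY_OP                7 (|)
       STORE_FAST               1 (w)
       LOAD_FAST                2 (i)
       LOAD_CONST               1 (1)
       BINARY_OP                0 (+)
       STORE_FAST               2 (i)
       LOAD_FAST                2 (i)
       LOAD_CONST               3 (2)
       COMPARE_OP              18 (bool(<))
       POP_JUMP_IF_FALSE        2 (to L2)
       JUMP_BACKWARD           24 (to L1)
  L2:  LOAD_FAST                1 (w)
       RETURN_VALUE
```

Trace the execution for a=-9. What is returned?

13

LOAD_FAST a → push -9. Stack: [-9]
LOAD_CONST → push 1. Stack: [-9, 1]
BINARY_OP ^ → -9 ^ 1 = -10. Stack: [-10]
STORE_FAST w → w=-10. Stack: []
LOAD_CONST → push 0. Stack: [0]
STORE_FAST i → i=0. Stack: []
LOAD_FAST i → push 0. Stack: [0]
LOAD_CONST → push 2. Stack: [0, 2]
COMPARE_OP bool(<) → 0 vs 2 = True. Stack: [True]
POP_JUMP_IF_FALSE → pop True; no jump. Stack: []
LOAD_FAST w → push -10. Stack: [-10]
LOAD_CONST → push 11. Stack: [-10, 11]
BINARY_OP // → -10 // 11 = -1. Stack: [-1]
STORE_FAST w → w=-1. Stack: []
LOAD_CONST → push 12. Stack: [12]
STORE_FAST w → w=12. Stack: []
LOAD_FAST_LOAD_FAST i,w → push 0,12. Stack: [0, 12]
BINARY_OP | → 0 | 12 = 12. Stack: [12]
STORE_FAST w → w=12. Stack: []
LOAD_FAST i → push 0. Stack: [0]
LOAD_CONST → push 1. Stack: [0, 1]
BINARY_OP + → 0 + 1 = 1. Stack: [1]
STORE_FAST i → i=1. Stack: []
LOAD_FAST i → push 1. Stack: [1]
LOAD_CONST → push 2. Stack: [1, 2]
COMPARE_OP bool(<) → 1 vs 2 = True. Stack: [True]
POP_JUMP_IF_FALSE → pop True; no jump. Stack: []
LOAD_FAST w → push 12. Stack: [12]
LOAD_CONST → push 11. Stack: [12, 11]
BINARY_OP // → 12 // 11 = 1. Stack: [1]
STORE_FAST w → w=1. Stack: []
LOAD_CONST → push 12. Stack: [12]
STORE_FAST w → w=12. Stack: []
LOAD_FAST_LOAD_FAST i,w → push 1,12. Stack: [1, 12]
BINARY_OP | → 1 | 12 = 13. Stack: [13]
STORE_FAST w → w=13. Stack: []
LOAD_FAST i → push 1. Stack: [1]
LOAD_CONST → push 1. Stack: [1, 1]
BINARY_OP + → 1 + 1 = 2. Stack: [2]
STORE_FAST i → i=2. Stack: []
LOAD_FAST i → push 2. Stack: [2]
LOAD_CONST → push 2. Stack: [2, 2]
COMPARE_OP bool(<) → 2 vs 2 = False. Stack: [False]
POP_JUMP_IF_FALSE → pop False; jump. Stack: []
LOAD_FAST w → push 13. Stack: [13]
RETURN_VALUE → return 13.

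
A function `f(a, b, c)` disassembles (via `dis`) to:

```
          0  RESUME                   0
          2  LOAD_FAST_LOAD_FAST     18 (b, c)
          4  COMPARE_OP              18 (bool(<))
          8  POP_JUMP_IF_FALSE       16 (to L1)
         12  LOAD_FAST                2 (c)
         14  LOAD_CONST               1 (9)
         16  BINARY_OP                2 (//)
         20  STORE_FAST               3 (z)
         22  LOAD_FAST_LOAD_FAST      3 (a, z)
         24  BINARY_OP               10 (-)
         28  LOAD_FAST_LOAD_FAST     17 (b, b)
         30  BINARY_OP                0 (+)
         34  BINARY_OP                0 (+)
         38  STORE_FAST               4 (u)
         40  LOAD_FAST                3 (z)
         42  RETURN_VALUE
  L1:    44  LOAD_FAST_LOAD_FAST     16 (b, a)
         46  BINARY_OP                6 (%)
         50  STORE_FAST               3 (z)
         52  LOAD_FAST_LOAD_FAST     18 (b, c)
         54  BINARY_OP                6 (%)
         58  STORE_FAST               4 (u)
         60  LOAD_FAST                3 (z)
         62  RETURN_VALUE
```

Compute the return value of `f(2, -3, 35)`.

3

LOAD_FAST_LOAD_FAST b,c → push -3,35. Stack: [-3, 35]
COMPARE_OP bool(<) → -3 vs 35 = True. Stack: [True]
POP_JUMP_IF_FALSE → pop True; no jump. Stack: []
LOAD_FAST c → push 35. Stack: [35]
LOAD_CONST → push 9. Stack: [35, 9]
BINARY_OP // → 35 // 9 = 3. Stack: [3]
STORE_FAST z → z=3. Stack: []
LOAD_FAST_LOAD_FAST a,z → push 2,3. Stack: [2, 3]
BINARY_OP - → 2 - 3 = -1. Stack: [-1]
LOAD_FAST_LOAD_FAST b,b → push -3,-3. Stack: [-1, -3, -3]
BINARY_OP + → -3 + -3 = -6. Stack: [-1, -6]
BINARY_OP + → -1 + -6 = -7. Stack: [-7]
STORE_FAST u → u=-7. Stack: []
LOAD_FAST z → push 3. Stack: [3]
RETURN_VALUE → return 3.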